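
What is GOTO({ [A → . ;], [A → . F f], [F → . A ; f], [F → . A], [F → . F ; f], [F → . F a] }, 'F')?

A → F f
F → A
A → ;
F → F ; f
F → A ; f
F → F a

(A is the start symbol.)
{ [A → F . f], [F → F . ; f], [F → F . a] }

GOTO(I, 'F') = CLOSURE({ [A → αX.β] : [A → α.Xβ] ∈ I, X = 'F' })

Items with dot before 'F', with the dot advanced:
  [A → . F f] → [A → F . f]
  [F → . F ; f] → [F → F . ; f]
  [F → . F a] → [F → F . a]
Closure adds nothing (no advanced item has the dot before a non-terminal).

GOTO = { [A → F . f], [F → F . ; f], [F → F . a] }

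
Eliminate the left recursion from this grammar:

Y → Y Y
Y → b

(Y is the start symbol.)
Y → b Y'
Y' → Y Y'
Y' → ε

Y is directly left-recursive. The standard transformation for
  A → A α₁ | ... | A α_m | β₁ | ... | β_n
is
  A  → β₁ A' | ... | β_n A'
  A' → α₁ A' | ... | α_m A' | ε

Y → b becomes Y → b Y'
Y → Y Y becomes Y' → Y Y'
Add Y' → ε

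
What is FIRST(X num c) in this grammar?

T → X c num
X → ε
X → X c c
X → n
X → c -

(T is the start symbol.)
{ 'c', 'n', 'num' }

FIRST sets of the non-terminals involved (from the grammar, by fixed-point iteration):
  FIRST(X) = { 'c', 'n', ε }

To compute FIRST(X num c), process the symbols left to right:
Symbol X is a non-terminal. Add FIRST(X) \ {ε} = { 'c', 'n' }
X is nullable (ε ∈ FIRST(X)), continue to the next symbol.
Symbol num is a terminal. Add 'num' and stop.
FIRST(X num c) = { 'c', 'n', 'num' }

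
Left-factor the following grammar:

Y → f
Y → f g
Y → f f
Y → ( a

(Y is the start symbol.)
Left-factoring transforms A → αβ₁ | αβ₂ into A → αA' and A' → β₁ | β₂
(α is the longest common prefix among the alternatives). Repeat until
no nonterminal has two alternatives with a common prefix.

Round 1: Y has alternatives sharing prefix 'f'. Introduce Y': Y → f Y'
  Add: Y' → ε
  Add: Y' → g
  Add: Y' → f

No remaining common prefixes — done.

Resulting grammar:
Y → f Y'
Y' → ε
Y' → g
Y' → f
Y → ( a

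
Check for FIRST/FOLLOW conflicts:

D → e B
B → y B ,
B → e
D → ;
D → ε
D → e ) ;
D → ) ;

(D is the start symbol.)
No FIRST/FOLLOW conflicts.

Nullable non-terminals: D.

D: nullable alternative(s) D → ε; FOLLOW(D) = { $ }
  D → e B: FIRST \ {ε} = { 'e' } — disjoint from FOLLOW(D)
  D → ;: FIRST \ {ε} = { ';' } — disjoint from FOLLOW(D)
  D → ε: FIRST \ {ε} = { } — this is the only nullable alternative, skip
  D → e ) ;: FIRST \ {ε} = { 'e' } — disjoint from FOLLOW(D)
  D → ) ;: FIRST \ {ε} = { ')' } — disjoint from FOLLOW(D)

B has no nullable alternative, so no FIRST/FOLLOW check is needed there.

No FIRST/FOLLOW conflicts found.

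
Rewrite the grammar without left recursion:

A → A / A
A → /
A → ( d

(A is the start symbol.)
A → / A'
A → ( d A'
A' → / A A'
A' → ε

A is directly left-recursive. The standard transformation for
  A → A α₁ | ... | A α_m | β₁ | ... | β_n
is
  A  → β₁ A' | ... | β_n A'
  A' → α₁ A' | ... | α_m A' | ε

A → / becomes A → / A'
A → ( d becomes A → ( d A'
A → A / A becomes A' → / A A'
Add A' → ε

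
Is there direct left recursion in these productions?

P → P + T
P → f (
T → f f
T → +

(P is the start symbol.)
Direct left recursion occurs when N → N α for some non-terminal N (the right-hand side begins with the left-hand side itself).

P → P + T: LEFT RECURSIVE (starts with P)
P → f (: starts with f
T → f f: starts with f
T → +: starts with '+'

The grammar has direct left recursion on: P.

Answer: Yes, P is left-recursive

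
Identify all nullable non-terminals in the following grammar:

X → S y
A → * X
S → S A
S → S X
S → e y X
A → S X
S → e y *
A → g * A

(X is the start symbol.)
A non-terminal is nullable if it can derive ε (the empty string): either it has an ε-production, or it has a production whose right-hand side consists entirely of nullable non-terminals.

There are no ε-productions, so no non-terminal can derive ε.
No non-terminals are nullable.

Answer: None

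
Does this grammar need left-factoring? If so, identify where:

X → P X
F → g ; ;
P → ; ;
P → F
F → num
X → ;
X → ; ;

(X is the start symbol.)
Left-factoring is needed when two productions for the same non-terminal
share a common prefix on the right-hand side.

Productions for X:
  X → P X
  X → ;
  X → ; ;
Productions for F:
  F → g ; ;
  F → num
Productions for P:
  P → ; ;
  P → F

Found common prefix ';' in productions for X

Answer: Yes, X has productions with common prefix ';'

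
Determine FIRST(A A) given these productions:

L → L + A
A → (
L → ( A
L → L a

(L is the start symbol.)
{ '(' }

FIRST sets of the non-terminals involved (from the grammar, by fixed-point iteration):
  FIRST(A) = { '(' }

To compute FIRST(A A), process the symbols left to right:
Symbol A is a non-terminal. Add FIRST(A) \ {ε} = { '(' }
A is not nullable (ε ∉ FIRST(A)), so stop here.
FIRST(A A) = { '(' }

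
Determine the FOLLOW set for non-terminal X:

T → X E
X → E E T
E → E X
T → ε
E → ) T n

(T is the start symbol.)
In T → X E: X is followed by E, add FIRST(E) \ {ε} = { ')' }
In E → E X: X is at the end, add FOLLOW(E)

The FOLLOW sets referred to above (computed the same way, to a fixed point):
  FOLLOW(E) = { $, ')', 'n' }

Taking the union: FOLLOW(X) = { $, ')', 'n' }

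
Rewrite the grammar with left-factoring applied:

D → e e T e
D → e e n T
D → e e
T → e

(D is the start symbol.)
Left-factoring transforms A → αβ₁ | αβ₂ into A → αA' and A' → β₁ | β₂
(α is the longest common prefix among the alternatives). Repeat until
no nonterminal has two alternatives with a common prefix.

Round 1: D has alternatives sharing prefix 'e e'. Introduce D': D → e e D'
  Add: D' → T e
  Add: D' → n T
  Add: D' → ε

No remaining common prefixes — done.

Resulting grammar:
D → e e D'
D' → T e
D' → n T
D' → ε
T → e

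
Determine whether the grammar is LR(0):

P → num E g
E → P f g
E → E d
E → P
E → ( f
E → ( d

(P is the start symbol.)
A grammar is LR(0) if no state in the canonical LR(0) collection has:
  - both a shift item (dot before a terminal) and a complete item (shift-reduce conflict), or
  - two or more complete items (reduce-reduce conflict; the accept item [P' → P .] counts as a complete item here).

Augment with P' → P and build the canonical LR(0) collection (I0 = CLOSURE({[P' → . P]}), then GOTO on every symbol after a dot until no new states appear). It has 12 states:
  I0: { [P → . num E g], [P' → . P] }  — shift
  I1: { [P' → P .] }  — accept
  I2: { [E → . ( d], [E → . ( f], [E → . E d], [E → . P f g], [E → . P], [P → . num E g], [P → num . E g] }  — shift
  I3: { [E → ( . d], [E → ( . f] }  — shift
  I4: { [E → E . d], [P → num E . g] }  — shift
  I5: { [E → P . f g], [E → P .] }  — shift, reduce
  I6: { [E → P f . g] }  — shift
  I7: { [E → P f g .] }  — reduce
  I8: { [E → E d .] }  — reduce
  I9: { [P → num E g .] }  — reduce
  I10: { [E → ( d .] }  — reduce
  I11: { [E → ( f .] }  — reduce

Conflict in state I5:
  Shift-reduce conflict between [E → P .] and [E → P . f g]
So the grammar is NOT LR(0).

Answer: No. Shift-reduce conflict between [E → P .] and [E → P . f g]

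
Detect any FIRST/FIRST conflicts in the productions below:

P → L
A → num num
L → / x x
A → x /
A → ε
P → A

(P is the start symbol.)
No FIRST/FIRST conflicts.

A FIRST/FIRST conflict occurs when two productions N → α and N → β for the same non-terminal have FIRST(α) ∩ FIRST(β) ≠ ∅ (with ε ∈ FIRST of a nullable right-hand side, so two nullable alternatives also conflict).

FIRST sets of the non-terminals at (or reachable through a nullable prefix from) the front of some alternative:
  FIRST(L) = { '/' }
  FIRST(A) = { 'num', 'x', ε }

Productions for P:
  P → L: FIRST = { '/' }
  P → A: FIRST = { 'num', 'x', ε }
Productions for A:
  A → num num: FIRST = { 'num' }
  A → x /: FIRST = { 'x' }
  A → ε: FIRST = { ε }
L has only one production, so no FIRST/FIRST conflict is possible there.

All alternatives of each non-terminal have pairwise disjoint FIRST sets.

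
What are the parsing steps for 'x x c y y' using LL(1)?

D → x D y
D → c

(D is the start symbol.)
Stack is shown with the top on the left.

Stack      Input        Action
------------------------------
D $        x x c y y $  output D → x D y
x D y $    x x c y y $  match 'x'
D y $      x c y y $    output D → x D y
x D y y $  x c y y $    match 'x'
D y y $    c y y $      output D → c
c y y $    c y y $      match 'c'
y y $      y y $        match 'y'
y $        y $          match 'y'
$          $            accept

The string is accepted.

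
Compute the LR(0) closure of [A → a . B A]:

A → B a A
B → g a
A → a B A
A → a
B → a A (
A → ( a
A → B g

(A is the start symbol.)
Start with: [A → a . B A]
  [A → a . B A] has the dot before B: add [B → . g a], [B → . a A (]
No further items can be added.

CLOSURE = { [A → a . B A], [B → . a A (], [B → . g a] }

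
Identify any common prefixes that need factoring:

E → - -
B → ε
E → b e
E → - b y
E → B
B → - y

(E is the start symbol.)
Left-factoring is needed when two productions for the same non-terminal
share a common prefix on the right-hand side.

Productions for E:
  E → - -
  E → b e
  E → - b y
  E → B
Productions for B:
  B → ε
  B → - y

Found common prefix '-' in productions for E

Answer: Yes, E has productions with common prefix '-'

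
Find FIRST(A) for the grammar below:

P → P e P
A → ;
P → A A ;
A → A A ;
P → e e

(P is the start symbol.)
To compute FIRST(A), examine every production with A on the left-hand side, reading each right-hand side left to right until a non-nullable symbol is reached.

From A → ;:
  - ';' is a terminal: add ';' and stop
From A → A A ;:
  - A is the symbol being defined: contributes nothing new
    A is not nullable, so stop

Collecting: FIRST(A) = { ';' }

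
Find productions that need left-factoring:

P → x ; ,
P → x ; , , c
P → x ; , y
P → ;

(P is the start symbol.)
Left-factoring is needed when two productions for the same non-terminal
share a common prefix on the right-hand side.

Productions for P:
  P → x ; ,
  P → x ; , , c
  P → x ; , y
  P → ;

Found common prefix 'x ; ,' in productions for P

Answer: Yes, P has productions with common prefix 'x ; ,'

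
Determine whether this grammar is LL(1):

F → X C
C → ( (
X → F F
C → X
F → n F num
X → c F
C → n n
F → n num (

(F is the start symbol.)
No. Predict set conflict for F: { 'n' }

A grammar is LL(1) if for each non-terminal N with multiple productions, the predict sets of those productions are pairwise disjoint, where PREDICT(N → α) = (FIRST(α) \ {ε}) ∪ (FOLLOW(N) if α ⇒* ε).

Relevant sets:
  FIRST(X) = { 'c', 'n' }
  FIRST(F) = { 'c', 'n' }

For F:
  PREDICT(F → X C) = { 'c', 'n' }
  PREDICT(F → n F num) = { 'n' }
  PREDICT(F → n num '(') = { 'n' }
For C:
  PREDICT(C → '(' '(') = { '(' }
  PREDICT(C → X) = { 'c', 'n' }
  PREDICT(C → n n) = { 'n' }
For X:
  PREDICT(X → F F) = { 'c', 'n' }
  PREDICT(X → c F) = { 'c' }

Conflict found: Predict set conflict for F: { 'n' }
The grammar is NOT LL(1).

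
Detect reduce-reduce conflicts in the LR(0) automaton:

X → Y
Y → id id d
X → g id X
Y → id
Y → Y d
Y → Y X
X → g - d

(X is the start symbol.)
No reduce-reduce conflicts

Augment with X' → X and build the canonical LR(0) collection (I0 = CLOSURE({[X' → . X]}), then GOTO on every symbol after a dot until no new states appear). It has 13 states:
  I0: { [X → . Y], [X → . g - d], [X → . g id X], [X' → . X], [Y → . Y X], [Y → . Y d], [Y → . id id d], [Y → . id] }  — shift
  I1: { [X' → X .] }  — accept
  I2: { [X → . Y], [X → . g - d], [X → . g id X], [X → Y .], [Y → . Y X], [Y → . Y d], [Y → . id id d], [Y → . id], [Y → Y . X], [Y → Y . d] }  — shift, reduce
  I3: { [X → g . - d], [X → g . id X] }  — shift
  I4: { [Y → id . id d], [Y → id .] }  — shift, reduce
  I5: { [Y → id id . d] }  — shift
  I6: { [Y → id id d .] }  — reduce
  I7: { [X → g - . d] }  — shift
  I8: { [X → . Y], [X → . g - d], [X → . g id X], [X → g id . X], [Y → . Y X], [Y → . Y d], [Y → . id id d], [Y → . id] }  — shift
  I9: { [X → g id X .] }  — reduce
  I10: { [X → g - d .] }  — reduce
  I11: { [Y → Y X .] }  — reduce
  I12: { [Y → Y d .] }  — reduce

No state contains more than one complete item.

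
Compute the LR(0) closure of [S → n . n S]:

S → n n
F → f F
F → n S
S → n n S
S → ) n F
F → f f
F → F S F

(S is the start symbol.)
To compute CLOSURE, for each item [A → α.Bβ] where B is a non-terminal, add [B → .γ] for all productions B → γ; repeat for the newly added items until nothing changes.

Start with: [S → n . n S]
The dot precedes the terminal n, so nothing is added.

CLOSURE = { [S → n . n S] }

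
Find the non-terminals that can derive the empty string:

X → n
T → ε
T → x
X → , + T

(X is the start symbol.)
{ 'T' }

A non-terminal is nullable if it can derive ε (the empty string): either it has an ε-production, or it has a production whose right-hand side consists entirely of nullable non-terminals.

ε-productions: T → ε
So T is immediately nullable.
No further non-terminal can be added: every production for the remaining non-terminals contains a terminal or a non-nullable non-terminal.
Nullable = { 'T' }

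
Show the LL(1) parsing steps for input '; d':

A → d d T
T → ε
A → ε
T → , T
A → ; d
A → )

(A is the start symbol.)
Stack is shown with the top on the left.

Stack  Input  Action
--------------------
A $    ; d $  output A → ; d
; d $  ; d $  match ';'
d $    d $    match 'd'
$      $      accept

The string is accepted.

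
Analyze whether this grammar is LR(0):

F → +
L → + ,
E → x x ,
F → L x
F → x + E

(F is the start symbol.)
A grammar is LR(0) if no state in the canonical LR(0) collection has:
  - both a shift item (dot before a terminal) and a complete item (shift-reduce conflict), or
  - two or more complete items (reduce-reduce conflict; the accept item [F' → F .] counts as a complete item here).

Augment with F' → F and build the canonical LR(0) collection (I0 = CLOSURE({[F' → . F]}), then GOTO on every symbol after a dot until no new states appear). It has 12 states:
  I0: { [F → . +], [F → . L x], [F → . x + E], [F' → . F], [L → . + ,] }  — shift
  I1: { [F → + .], [L → + . ,] }  — shift, reduce
  I2: { [F' → F .] }  — accept
  I3: { [F → L . x] }  — shift
  I4: { [F → x . + E] }  — shift
  I5: { [E → . x x ,], [F → x + . E] }  — shift
  I6: { [F → x + E .] }  — reduce
  I7: { [E → x . x ,] }  — shift
  I8: { [E → x x . ,] }  — shift
  I9: { [E → x x , .] }  — reduce
  I10: { [F → L x .] }  — reduce
  I11: { [L → + , .] }  — reduce

Conflict in state I1:
  Shift-reduce conflict between [F → + .] and [L → + . ,]
So the grammar is NOT LR(0).

Answer: No. Shift-reduce conflict between [F → + .] and [L → + . ,]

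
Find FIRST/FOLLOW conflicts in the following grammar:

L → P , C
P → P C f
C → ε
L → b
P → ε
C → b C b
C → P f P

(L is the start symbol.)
Yes. P → P C f with FOLLOW(P) on { 'b', 'f' }; C → b C b with FOLLOW(C) on { 'b' }; C → P f P with FOLLOW(C) on { 'b', 'f' }

A FIRST/FOLLOW conflict occurs when a non-terminal N has a nullable alternative N → β (β ⇒* ε) and another alternative N → α with FIRST(α) ∩ FOLLOW(N) ≠ ∅: on such a lookahead the parser cannot decide between expanding α and letting N vanish via β.

Nullable non-terminals: C, P.
FIRST sets used below: FIRST(P) = { 'b', 'f', ε }, FIRST(C) = { 'b', 'f', ε }

C: nullable alternative(s) C → ε; FOLLOW(C) = { $, 'b', 'f' }
  C → ε: FIRST \ {ε} = { } — this is the only nullable alternative, skip
  C → b C b: FIRST \ {ε} = { 'b' } — overlaps FOLLOW(C) on { 'b' }: CONFLICT
  C → P f P: FIRST \ {ε} = { 'b', 'f' } — overlaps FOLLOW(C) on { 'b', 'f' }: CONFLICT

P: nullable alternative(s) P → ε; FOLLOW(P) = { $, ',', 'b', 'f' }
  P → P C f: FIRST \ {ε} = { 'b', 'f' } — overlaps FOLLOW(P) on { 'b', 'f' }: CONFLICT
  P → ε: FIRST \ {ε} = { } — this is the only nullable alternative, skip

L has no nullable alternative, so no FIRST/FOLLOW check is needed there.

So the grammar has 3 FIRST/FOLLOW conflicts (marked CONFLICT above).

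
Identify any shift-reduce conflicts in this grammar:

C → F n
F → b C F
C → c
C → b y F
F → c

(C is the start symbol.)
Augment with C' → C and build the canonical LR(0) collection (I0 = CLOSURE({[C' → . C]}), then GOTO on every symbol after a dot until no new states appear). It has 12 states:
  I0: { [C → . F n], [C → . b y F], [C → . c], [C' → . C], [F → . b C F], [F → . c] }  — shift
  I1: { [C' → C .] }  — accept
  I2: { [C → F . n] }  — shift
  I3: { [C → . F n], [C → . b y F], [C → . c], [C → b . y F], [F → . b C F], [F → . c], [F → b . C F] }  — shift
  I4: { [C → c .], [F → c .] }  — 2 reduces
  I5: { [F → . b C F], [F → . c], [F → b C . F] }  — shift
  I6: { [C → b y . F], [F → . b C F], [F → . c] }  — shift
  I7: { [C → b y F .] }  — reduce
  I8: { [C → . F n], [C → . b y F], [C → . c], [F → . b C F], [F → . c], [F → b . C F] }  — shift
  I9: { [F → c .] }  — reduce
  I10: { [F → b C F .] }  — reduce
  I11: { [C → F n .] }  — reduce

No state contains both a complete item and a shift item.

Answer: No shift-reduce conflicts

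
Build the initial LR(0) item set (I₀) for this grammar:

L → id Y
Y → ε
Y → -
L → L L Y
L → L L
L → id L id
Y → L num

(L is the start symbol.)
{ [L → . L L Y], [L → . L L], [L → . id L id], [L → . id Y], [L' → . L] }

First, augment the grammar with L' → L
I₀ = CLOSURE({ [L' → . L] }):
  [L' → . L] has the dot before L: add [L → . id Y], [L → . L L Y], [L → . L L], [L → . id L id]
No further items can be added.

I₀ = { [L → . L L Y], [L → . L L], [L → . id L id], [L → . id Y], [L' → . L] }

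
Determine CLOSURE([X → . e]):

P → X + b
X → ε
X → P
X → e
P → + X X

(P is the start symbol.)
{ [X → . e] }

Start with: [X → . e]
The dot precedes the terminal e, so nothing is added.

CLOSURE = { [X → . e] }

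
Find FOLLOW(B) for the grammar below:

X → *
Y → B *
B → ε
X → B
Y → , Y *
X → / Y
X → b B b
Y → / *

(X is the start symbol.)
{ $, '*', 'b' }

To compute FOLLOW(B), find every occurrence of B on a right-hand side N → α B β: add FIRST(β) \ {ε}, and if β is empty or nullable also add FOLLOW(N). Iterate to a fixed point.

In Y → B *: B is followed by '*', add FIRST('*') \ {ε} = { '*' }
In X → B: B is at the end, add FOLLOW(X)
In X → b B b: B is followed by b, add FIRST(b) \ {ε} = { 'b' }

The FOLLOW sets referred to above (computed the same way, to a fixed point):
  FOLLOW(X) = { $ }

Taking the union: FOLLOW(B) = { $, '*', 'b' }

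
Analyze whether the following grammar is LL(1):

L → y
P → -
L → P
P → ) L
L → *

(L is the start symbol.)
Yes, the grammar is LL(1).

Relevant sets:
  FIRST(P) = { ')', '-' }

For L:
  PREDICT(L → y) = { 'y' }
  PREDICT(L → P) = { ')', '-' }
  PREDICT(L → '*') = { '*' }
For P:
  PREDICT(P → '-') = { '-' }
  PREDICT(P → ')' L) = { ')' }

All predict sets are disjoint. The grammar IS LL(1).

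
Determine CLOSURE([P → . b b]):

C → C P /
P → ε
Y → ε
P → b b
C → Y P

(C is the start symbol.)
To compute CLOSURE, for each item [A → α.Bβ] where B is a non-terminal, add [B → .γ] for all productions B → γ; repeat for the newly added items until nothing changes.

Start with: [P → . b b]
The dot precedes the terminal b, so nothing is added.

CLOSURE = { [P → . b b] }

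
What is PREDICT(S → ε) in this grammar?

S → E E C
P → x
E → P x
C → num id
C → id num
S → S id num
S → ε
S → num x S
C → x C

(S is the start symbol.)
PREDICT(S → ε) = (FIRST(RHS) \ {ε}) ∪ (FOLLOW(S) if ε ∈ FIRST(RHS), i.e. RHS ⇒* ε)
The right-hand side is ε (FIRST(ε) = { ε }), so the predict set is FOLLOW(S) = { $, 'id' }
PREDICT(S → ε) = { $, 'id' }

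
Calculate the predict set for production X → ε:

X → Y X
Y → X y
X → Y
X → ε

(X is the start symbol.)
PREDICT(X → ε) = (FIRST(RHS) \ {ε}) ∪ (FOLLOW(X) if ε ∈ FIRST(RHS), i.e. RHS ⇒* ε)
The right-hand side is ε (FIRST(ε) = { ε }), so the predict set is FOLLOW(X) = { $, 'y' }
PREDICT(X → ε) = { $, 'y' }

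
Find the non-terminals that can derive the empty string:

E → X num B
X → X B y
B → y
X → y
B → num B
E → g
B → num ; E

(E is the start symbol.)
None

There are no ε-productions, so no non-terminal can derive ε.
No non-terminals are nullable.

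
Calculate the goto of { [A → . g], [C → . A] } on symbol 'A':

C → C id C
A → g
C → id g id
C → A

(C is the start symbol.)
{ [C → A .] }

GOTO(I, 'A') = CLOSURE({ [A → αX.β] : [A → α.Xβ] ∈ I, X = 'A' })

Items with dot before 'A', with the dot advanced:
  [C → . A] → [C → A .]
Closure adds nothing (no advanced item has the dot before a non-terminal).

GOTO = { [C → A .] }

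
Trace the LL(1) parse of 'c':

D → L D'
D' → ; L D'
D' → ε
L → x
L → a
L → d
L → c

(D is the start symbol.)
LL(1) parsing maintains a stack (initially the start symbol over $) and the input. At each step: if the stack top is a terminal, match it against the current input token; if it is a non-terminal N, replace it with the RHS of M[N, lookahead] (the unique production whose predict set contains the lookahead).

Stack is shown with the top on the left.

Stack   Input  Action
---------------------
D $     c $    output D → L D'
L D' $  c $    output L → c
c D' $  c $    match 'c'
D' $    $      output D' → ε
$       $      accept

The string is accepted.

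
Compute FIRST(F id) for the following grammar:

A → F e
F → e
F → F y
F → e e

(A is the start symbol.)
{ 'e' }

FIRST sets of the non-terminals involved (from the grammar, by fixed-point iteration):
  FIRST(F) = { 'e' }

To compute FIRST(F id), process the symbols left to right:
Symbol F is a non-terminal. Add FIRST(F) \ {ε} = { 'e' }
F is not nullable (ε ∉ FIRST(F)), so stop here.
FIRST(F id) = { 'e' }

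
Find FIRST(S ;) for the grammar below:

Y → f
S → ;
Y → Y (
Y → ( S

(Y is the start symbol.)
FIRST sets of the non-terminals involved (from the grammar, by fixed-point iteration):
  FIRST(S) = { ';' }

To compute FIRST(S ;), process the symbols left to right:
Symbol S is a non-terminal. Add FIRST(S) \ {ε} = { ';' }
S is not nullable (ε ∉ FIRST(S)), so stop here.
FIRST(S ;) = { ';' }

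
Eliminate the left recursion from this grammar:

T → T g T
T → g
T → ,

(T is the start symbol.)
T is directly left-recursive. The standard transformation for
  A → A α₁ | ... | A α_m | β₁ | ... | β_n
is
  A  → β₁ A' | ... | β_n A'
  A' → α₁ A' | ... | α_m A' | ε

T → g becomes T → g T'
T → , becomes T → , T'
T → T g T becomes T' → g T T'
Add T' → ε

Resulting grammar:
T → g T'
T → , T'
T' → g T T'
T' → ε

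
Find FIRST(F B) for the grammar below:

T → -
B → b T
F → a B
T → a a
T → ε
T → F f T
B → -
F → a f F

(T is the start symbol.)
FIRST sets of the non-terminals involved (from the grammar, by fixed-point iteration):
  FIRST(F) = { 'a' }

To compute FIRST(F B), process the symbols left to right:
Symbol F is a non-terminal. Add FIRST(F) \ {ε} = { 'a' }
F is not nullable (ε ∉ FIRST(F)), so stop here.
FIRST(F B) = { 'a' }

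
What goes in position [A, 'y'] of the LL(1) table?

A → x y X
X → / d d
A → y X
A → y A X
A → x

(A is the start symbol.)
A → y X, A → y A X

To find M[A, 'y'], we find productions for A where 'y' is in the predict set (PREDICT(N → α) = (FIRST(α) \ {ε}) ∪ (FOLLOW(N) if α ⇒* ε)).

A → x y X: PREDICT = { 'x' }
A → y X: PREDICT = { 'y' }
  'y' is in predict set, so this production goes in M[A, 'y']
A → y A X: PREDICT = { 'y' }
  'y' is in predict set, so this production goes in M[A, 'y']
A → x: PREDICT = { 'x' }

M[A, 'y'] = A → y X, A → y A X  (a multiply-defined cell — the grammar is not LL(1))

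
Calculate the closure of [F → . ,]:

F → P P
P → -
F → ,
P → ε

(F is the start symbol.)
To compute CLOSURE, for each item [A → α.Bβ] where B is a non-terminal, add [B → .γ] for all productions B → γ; repeat for the newly added items until nothing changes.

Start with: [F → . ,]
The dot precedes the terminal ',', so nothing is added.

CLOSURE = { [F → . ,] }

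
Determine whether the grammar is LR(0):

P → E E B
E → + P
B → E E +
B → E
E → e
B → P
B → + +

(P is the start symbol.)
No. Shift-reduce conflict between [B → E .] and [E → . + P]

A grammar is LR(0) if no state in the canonical LR(0) collection has:
  - both a shift item (dot before a terminal) and a complete item (shift-reduce conflict), or
  - two or more complete items (reduce-reduce conflict; the accept item [P' → P .] counts as a complete item here).

Augment with P' → P and build the canonical LR(0) collection (I0 = CLOSURE({[P' → . P]}), then GOTO on every symbol after a dot until no new states appear). It has 14 states:
  I0: { [E → . + P], [E → . e], [P → . E E B], [P' → . P] }  — shift
  I1: { [E → + . P], [E → . + P], [E → . e], [P → . E E B] }  — shift
  I2: { [E → . + P], [E → . e], [P → E . E B] }  — shift
  I3: { [P' → P .] }  — accept
  I4: { [E → e .] }  — reduce
  I5: { [B → . + +], [B → . E E +], [B → . E], [B → . P], [E → . + P], [E → . e], [P → . E E B], [P → E E . B] }  — shift
  I6: { [B → + . +], [E → + . P], [E → . + P], [E → . e], [P → . E E B] }  — shift
  I7: { [P → E E B .] }  — reduce
  I8: { [B → E . E +], [B → E .], [E → . + P], [E → . e], [P → E . E B] }  — shift, reduce
  I9: { [B → P .] }  — reduce
  I10: { [B → . + +], [B → . E E +], [B → . E], [B → . P], [B → E E . +], [E → . + P], [E → . e], [P → . E E B], [P → E E . B] }  — shift
  I11: { [B → + . +], [B → E E + .], [E → + . P], [E → . + P], [E → . e], [P → . E E B] }  — shift, reduce
  I12: { [B → + + .], [E → + . P], [E → . + P], [E → . e], [P → . E E B] }  — shift, reduce
  I13: { [E → + P .] }  — reduce

Conflict in state I8:
  Shift-reduce conflict between [B → E .] and [E → . + P]
So the grammar is NOT LR(0).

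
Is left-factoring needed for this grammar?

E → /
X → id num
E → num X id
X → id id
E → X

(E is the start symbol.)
Yes, X has productions with common prefix 'id'

Left-factoring is needed when two productions for the same non-terminal
share a common prefix on the right-hand side.

Productions for E:
  E → /
  E → num X id
  E → X
Productions for X:
  X → id num
  X → id id

Found common prefix 'id' in productions for X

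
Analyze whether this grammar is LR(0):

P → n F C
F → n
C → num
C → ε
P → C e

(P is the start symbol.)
No. Shift-reduce conflict between [C → .] and [C → . num]

Augment with P' → P and build the canonical LR(0) collection (I0 = CLOSURE({[P' → . P]}), then GOTO on every symbol after a dot until no new states appear). It has 9 states:
  I0: { [C → . num], [C → .], [P → . C e], [P → . n F C], [P' → . P] }  — shift, reduce
  I1: { [P → C . e] }  — shift
  I2: { [P' → P .] }  — accept
  I3: { [F → . n], [P → n . F C] }  — shift
  I4: { [C → num .] }  — reduce
  I5: { [C → . num], [C → .], [P → n F . C] }  — shift, reduce
  I6: { [F → n .] }  — reduce
  I7: { [P → n F C .] }  — reduce
  I8: { [P → C e .] }  — reduce

Conflict in state I0:
  Shift-reduce conflict between [C → .] and [C → . num]
So the grammar is NOT LR(0).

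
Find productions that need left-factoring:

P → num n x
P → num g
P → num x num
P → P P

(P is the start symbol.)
Yes, P has productions with common prefix 'num'

Left-factoring is needed when two productions for the same non-terminal
share a common prefix on the right-hand side.

Productions for P:
  P → num n x
  P → num g
  P → num x num
  P → P P

Found common prefix 'num' in productions for P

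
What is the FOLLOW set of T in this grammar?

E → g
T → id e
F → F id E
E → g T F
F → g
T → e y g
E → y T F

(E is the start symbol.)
{ 'g' }

To compute FOLLOW(T), find every occurrence of T on a right-hand side N → α T β: add FIRST(β) \ {ε}, and if β is empty or nullable also add FOLLOW(N). Iterate to a fixed point.

In E → g T F: T is followed by F, add FIRST(F) \ {ε} = { 'g' }
In E → y T F: T is followed by F, add FIRST(F) \ {ε} = { 'g' }

Taking the union: FOLLOW(T) = { 'g' }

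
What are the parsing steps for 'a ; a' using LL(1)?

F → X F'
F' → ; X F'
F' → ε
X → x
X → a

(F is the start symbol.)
LL(1) parsing maintains a stack (initially the start symbol over $) and the input. At each step: if the stack top is a terminal, match it against the current input token; if it is a non-terminal N, replace it with the RHS of M[N, lookahead] (the unique production whose predict set contains the lookahead).

Stack is shown with the top on the left.

Stack     Input    Action
-------------------------
F $       a ; a $  output F → X F'
X F' $    a ; a $  output X → a
a F' $    a ; a $  match 'a'
F' $      ; a $    output F' → ; X F'
; X F' $  ; a $    match ';'
X F' $    a $      output X → a
a F' $    a $      match 'a'
F' $      $        output F' → ε
$         $        accept

The string is accepted.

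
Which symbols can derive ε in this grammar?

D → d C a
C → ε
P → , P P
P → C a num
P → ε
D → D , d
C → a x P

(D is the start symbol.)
A non-terminal is nullable if it can derive ε (the empty string): either it has an ε-production, or it has a production whose right-hand side consists entirely of nullable non-terminals.

ε-productions: C → ε, P → ε
So C, P are immediately nullable.
No further non-terminal can be added: every production for the remaining non-terminals contains a terminal or a non-nullable non-terminal.
Nullable = { 'C', 'P' }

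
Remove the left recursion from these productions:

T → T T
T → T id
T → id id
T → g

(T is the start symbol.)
T is directly left-recursive. The standard transformation for
  A → A α₁ | ... | A α_m | β₁ | ... | β_n
is
  A  → β₁ A' | ... | β_n A'
  A' → α₁ A' | ... | α_m A' | ε

T → id id becomes T → id id T'
T → g becomes T → g T'
T → T T becomes T' → T T'
T → T id becomes T' → id T'
Add T' → ε

Resulting grammar:
T → id id T'
T → g T'
T' → T T'
T' → id T'
T' → ε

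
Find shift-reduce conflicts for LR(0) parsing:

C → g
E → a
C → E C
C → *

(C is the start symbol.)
A shift-reduce conflict occurs when an LR(0) state has both:
  - a complete (reduce) item [A → α .] (dot at the end), and
  - a shift item [B → β . c γ] (dot before a terminal).

Augment with C' → C and build the canonical LR(0) collection (I0 = CLOSURE({[C' → . C]}), then GOTO on every symbol after a dot until no new states appear). It has 7 states:
  I0: { [C → . *], [C → . E C], [C → . g], [C' → . C], [E → . a] }  — shift
  I1: { [C → * .] }  — reduce
  I2: { [C' → C .] }  — accept
  I3: { [C → . *], [C → . E C], [C → . g], [C → E . C], [E → . a] }  — shift
  I4: { [E → a .] }  — reduce
  I5: { [C → g .] }  — reduce
  I6: { [C → E C .] }  — reduce

No state contains both a complete item and a shift item.

Answer: No shift-reduce conflicts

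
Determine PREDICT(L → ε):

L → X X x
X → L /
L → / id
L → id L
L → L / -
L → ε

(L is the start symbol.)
PREDICT(L → ε) = (FIRST(RHS) \ {ε}) ∪ (FOLLOW(L) if ε ∈ FIRST(RHS), i.e. RHS ⇒* ε)
The right-hand side is ε (FIRST(ε) = { ε }), so the predict set is FOLLOW(L) = { $, '/' }
PREDICT(L → ε) = { $, '/' }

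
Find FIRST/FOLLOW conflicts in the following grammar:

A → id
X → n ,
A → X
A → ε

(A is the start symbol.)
No FIRST/FOLLOW conflicts.

Nullable non-terminals: A.
FIRST sets used below: FIRST(X) = { 'n' }

A: nullable alternative(s) A → ε; FOLLOW(A) = { $ }
  A → id: FIRST \ {ε} = { 'id' } — disjoint from FOLLOW(A)
  A → X: FIRST \ {ε} = { 'n' } — disjoint from FOLLOW(A)
  A → ε: FIRST \ {ε} = { } — this is the only nullable alternative, skip

X has no nullable alternative, so no FIRST/FOLLOW check is needed there.

No FIRST/FOLLOW conflicts found.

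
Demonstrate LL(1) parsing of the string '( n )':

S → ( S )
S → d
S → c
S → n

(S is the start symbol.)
LL(1) parsing maintains a stack (initially the start symbol over $) and the input. At each step: if the stack top is a terminal, match it against the current input token; if it is a non-terminal N, replace it with the RHS of M[N, lookahead] (the unique production whose predict set contains the lookahead).

Stack is shown with the top on the left.

Stack    Input    Action
------------------------
S $      ( n ) $  output S → ( S )
( S ) $  ( n ) $  match '('
S ) $    n ) $    output S → n
n ) $    n ) $    match 'n'
) $      ) $      match ')'
$        $        accept

The string is accepted.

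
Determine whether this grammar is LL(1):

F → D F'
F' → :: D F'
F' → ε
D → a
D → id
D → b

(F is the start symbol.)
Relevant sets:
  FOLLOW(F') = { $ }

For F':
  PREDICT(F' → :: D F') = { '::' }
  PREDICT(F' → ε) = { $ }
For D:
  PREDICT(D → a) = { 'a' }
  PREDICT(D → id) = { 'id' }
  PREDICT(D → b) = { 'b' }
F has a single production, so nothing to check there.

All predict sets are disjoint. The grammar IS LL(1).

Answer: Yes, the grammar is LL(1).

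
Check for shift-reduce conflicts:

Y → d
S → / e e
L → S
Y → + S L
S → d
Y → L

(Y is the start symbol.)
A shift-reduce conflict occurs when an LR(0) state has both:
  - a complete (reduce) item [A → α .] (dot at the end), and
  - a shift item [B → β . c γ] (dot before a terminal).

Augment with Y' → Y and build the canonical LR(0) collection (I0 = CLOSURE({[Y' → . Y]}), then GOTO on every symbol after a dot until no new states appear). It has 12 states:
  I0: { [L → . S], [S → . / e e], [S → . d], [Y → . + S L], [Y → . L], [Y → . d], [Y' → . Y] }  — shift
  I1: { [S → . / e e], [S → . d], [Y → + . S L] }  — shift
  I2: { [S → / . e e] }  — shift
  I3: { [Y → L .] }  — reduce
  I4: { [L → S .] }  — reduce
  I5: { [Y' → Y .] }  — accept
  I6: { [S → d .], [Y → d .] }  — 2 reduces
  I7: { [S → / e . e] }  — shift
  I8: { [S → / e e .] }  — reduce
  I9: { [L → . S], [S → . / e e], [S → . d], [Y → + S . L] }  — shift
  I10: { [S → d .] }  — reduce
  I11: { [Y → + S L .] }  — reduce

No state contains both a complete item and a shift item.

Answer: No shift-reduce conflicts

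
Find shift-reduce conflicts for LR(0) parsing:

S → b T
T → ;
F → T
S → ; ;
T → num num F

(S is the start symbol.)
Augment with S' → S and build the canonical LR(0) collection (I0 = CLOSURE({[S' → . S]}), then GOTO on every symbol after a dot until no new states appear). It has 11 states:
  I0: { [S → . ; ;], [S → . b T], [S' → . S] }  — shift
  I1: { [S → ; . ;] }  — shift
  I2: { [S' → S .] }  — accept
  I3: { [S → b . T], [T → . ;], [T → . num num F] }  — shift
  I4: { [T → ; .] }  — reduce
  I5: { [S → b T .] }  — reduce
  I6: { [T → num . num F] }  — shift
  I7: { [F → . T], [T → . ;], [T → . num num F], [T → num num . F] }  — shift
  I8: { [T → num num F .] }  — reduce
  I9: { [F → T .] }  — reduce
  I10: { [S → ; ; .] }  — reduce

No state contains both a complete item and a shift item.

Answer: No shift-reduce conflicts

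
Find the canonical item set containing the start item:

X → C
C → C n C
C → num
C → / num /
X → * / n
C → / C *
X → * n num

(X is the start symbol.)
First, augment the grammar with X' → X
I₀ = CLOSURE({ [X' → . X] }):
  [X' → . X] has the dot before X: add [X → . C], [X → . * / n], [X → . * n num]
  [X → . C] has the dot before C: add [C → . C n C], [C → . num], [C → . / num /], [C → . / C *]
No further items can be added.

I₀ = { [C → . / C *], [C → . / num /], [C → . C n C], [C → . num], [X → . * / n], [X → . * n num], [X → . C], [X' → . X] }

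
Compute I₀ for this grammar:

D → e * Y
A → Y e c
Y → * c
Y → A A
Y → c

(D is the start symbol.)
{ [D → . e * Y], [D' → . D] }

First, augment the grammar with D' → D
I₀ = CLOSURE({ [D' → . D] }):
  [D' → . D] has the dot before D: add [D → . e * Y]
No further items can be added.

I₀ = { [D → . e * Y], [D' → . D] }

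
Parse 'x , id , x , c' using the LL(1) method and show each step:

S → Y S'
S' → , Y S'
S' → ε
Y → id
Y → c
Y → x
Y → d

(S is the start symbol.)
LL(1) parsing maintains a stack (initially the start symbol over $) and the input. At each step: if the stack top is a terminal, match it against the current input token; if it is a non-terminal N, replace it with the RHS of M[N, lookahead] (the unique production whose predict set contains the lookahead).

Stack is shown with the top on the left.

Stack     Input             Action
----------------------------------
S $       x , id , x , c $  output S → Y S'
Y S' $    x , id , x , c $  output Y → x
x S' $    x , id , x , c $  match 'x'
S' $      , id , x , c $    output S' → , Y S'
, Y S' $  , id , x , c $    match ','
Y S' $    id , x , c $      output Y → id
id S' $   id , x , c $      match 'id'
S' $      , x , c $         output S' → , Y S'
, Y S' $  , x , c $         match ','
Y S' $    x , c $           output Y → x
x S' $    x , c $           match 'x'
S' $      , c $             output S' → , Y S'
, Y S' $  , c $             match ','
Y S' $    c $               output Y → c
c S' $    c $               match 'c'
S' $      $                 output S' → ε
$         $                 accept

The string is accepted.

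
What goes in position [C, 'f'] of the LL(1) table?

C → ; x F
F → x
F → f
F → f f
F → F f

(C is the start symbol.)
To find M[C, 'f'], we find productions for C where 'f' is in the predict set (PREDICT(N → α) = (FIRST(α) \ {ε}) ∪ (FOLLOW(N) if α ⇒* ε)).

C → ; x F: PREDICT = { ';' }

M[C, 'f'] is empty (no production applies)

Answer: Empty (error entry)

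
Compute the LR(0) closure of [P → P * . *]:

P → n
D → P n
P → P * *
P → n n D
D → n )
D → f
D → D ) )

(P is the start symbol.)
{ [P → P * . *] }

To compute CLOSURE, for each item [A → α.Bβ] where B is a non-terminal, add [B → .γ] for all productions B → γ; repeat for the newly added items until nothing changes.

Start with: [P → P * . *]
The dot precedes the terminal '*', so nothing is added.

CLOSURE = { [P → P * . *] }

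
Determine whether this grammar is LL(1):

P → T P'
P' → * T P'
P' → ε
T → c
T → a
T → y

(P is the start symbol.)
Relevant sets:
  FOLLOW(P') = { $ }

For P':
  PREDICT(P' → '*' T P') = { '*' }
  PREDICT(P' → ε) = { $ }
For T:
  PREDICT(T → c) = { 'c' }
  PREDICT(T → a) = { 'a' }
  PREDICT(T → y) = { 'y' }
P has a single production, so nothing to check there.

All predict sets are disjoint. The grammar IS LL(1).

Answer: Yes, the grammar is LL(1).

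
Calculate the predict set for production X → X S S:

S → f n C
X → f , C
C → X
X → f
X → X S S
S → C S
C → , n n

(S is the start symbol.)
PREDICT(X → X S S) = (FIRST(RHS) \ {ε}) ∪ (FOLLOW(X) if ε ∈ FIRST(RHS), i.e. RHS ⇒* ε)
FIRST(X) = { 'f' }
FIRST(X S S) = { 'f' }
ε ∉ FIRST(X S S), so FOLLOW(X) is not added.
PREDICT(X → X S S) = { 'f' }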